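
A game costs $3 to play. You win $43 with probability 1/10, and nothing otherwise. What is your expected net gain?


E[gain] = (43-3)×1/10 + (-3)×9/10
= 4 - 27/10 = 13/10

Expected net gain = $13/10 ≈ $1.30


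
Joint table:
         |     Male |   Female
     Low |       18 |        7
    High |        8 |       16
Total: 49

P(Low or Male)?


P(Low∨Male) = P(Low) + P(Male) - P(Low∧Male)
= (25 + 26 - 18)/49 = 33/49

P = 33/49 ≈ 67.35%


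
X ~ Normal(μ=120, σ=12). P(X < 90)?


z = (90-120)/12 = -2.5
P(Z < -2.5) = 0.0062

P(X < 90) ≈ 0.0062


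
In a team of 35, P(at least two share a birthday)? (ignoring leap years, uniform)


P(all different) = Π(365-i)/365 for i=0..34
= 0.185617
P(match) = 1 - 0.185617 = 0.814383

P ≈ 0.8144 ≈ 81.44%


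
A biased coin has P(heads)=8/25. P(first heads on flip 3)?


Geometric: P(X=3) = (1-p)^(k-1)×p = (17/25)^2×8/25 = 2312/15625

P(X=3) = 2312/15625 ≈ 14.80%


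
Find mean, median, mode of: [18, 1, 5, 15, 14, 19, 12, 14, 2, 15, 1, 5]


Sorted: [1, 1, 2, 5, 5, 12, 14, 14, 15, 15, 18, 19]
Mean = 121/12
Median = 13
Freq: {18: 1, 1: 2, 5: 2, 15: 2, 14: 2, 19: 1, 12: 1, 2: 1}
Mode: [1, 5, 14, 15]

Mean=121/12, Median=13, Mode=[1, 5, 14, 15]


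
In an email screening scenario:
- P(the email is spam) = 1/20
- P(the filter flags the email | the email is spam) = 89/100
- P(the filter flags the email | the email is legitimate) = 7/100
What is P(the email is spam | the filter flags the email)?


Using Bayes' theorem:
P(A|B) = P(B|A)·P(A) / P(B)

P(the filter flags the email) = 89/100 × 1/20 + 7/100 × 19/20
= 89/2000 + 133/2000 = 111/1000

P(the email is spam|the filter flags the email) = (89/2000) / (111/1000) = 89/222

P(the email is spam|the filter flags the email) = 89/222 ≈ 40.09%


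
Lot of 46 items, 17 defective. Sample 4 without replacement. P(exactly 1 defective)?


Hypergeometric: C(17,1)×C(29,3)/C(46,4)
= 17×3654/163185 = 20706/54395

P(X=1) = 20706/54395 ≈ 38.07%


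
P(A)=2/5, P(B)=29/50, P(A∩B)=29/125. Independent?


P(A)×P(B) = 29/125
P(A∩B) = 29/125
Equal ✓ → Independent

Yes, independent


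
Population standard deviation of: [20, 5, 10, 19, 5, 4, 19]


Mean = 82/7
  (20-82/7)²=3364/49
  (5-82/7)²=2209/49
  (10-82/7)²=144/49
  (19-82/7)²=2601/49
  (5-82/7)²=2209/49
  (4-82/7)²=2916/49
  (19-82/7)²=2601/49
Σ(x-μ)² = 2292/7
σ² = (2292/7)/7 = 2292/49

σ = √(2292/49) ≈ 6.8393


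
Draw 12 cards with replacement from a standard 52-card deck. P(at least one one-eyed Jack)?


P(not a one-eyed Jack) = 50/52 = 25/26
P(none in 12 draws) = (25/26)^12 = 59604644775390625/95428956661682176
P(≥1 one-eyed Jack) = 1 - 59604644775390625/95428956661682176 = 35824311886291551/95428956661682176

P = 35824311886291551/95428956661682176 ≈ 37.54%


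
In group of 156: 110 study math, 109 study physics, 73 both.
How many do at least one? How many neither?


|A∪B| = 110+109-73 = 146
Neither = 156-146 = 10

At least one: 146; Neither: 10


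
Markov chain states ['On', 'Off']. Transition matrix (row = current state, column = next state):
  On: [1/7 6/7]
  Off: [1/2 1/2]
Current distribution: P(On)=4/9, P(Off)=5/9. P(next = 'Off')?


P(next=Off) = Σᵢ P(now=i)×P(i→Off)
= 4/9×6/7 + 5/9×1/2
= 8/21 + 5/18 = 83/126

P = 83/126 ≈ 0.6587


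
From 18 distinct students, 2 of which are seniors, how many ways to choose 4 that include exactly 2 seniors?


Choose 2 of the 2 seniors and 2 of the other 16 students:
C(2,2)×C(16,2) = 1×120 = 120

120


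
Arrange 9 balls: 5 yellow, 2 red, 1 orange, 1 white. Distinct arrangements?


9!/(5!×2!×1!×1!) = 1512

1512


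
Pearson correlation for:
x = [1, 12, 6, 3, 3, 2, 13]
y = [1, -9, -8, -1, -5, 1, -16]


n=7, Σx=40, Σy=-37, Σxy=-379, Σx²=372, Σy²=429
r = (7×(-379) - 40×(-37))/√((7×372 - 40²)(7×429 - (-37)²))
= -1173/√(1004×1634) = -1173/√1640536 ≈ -1173/1280.8341 ≈ -0.9158

r ≈ -0.9158


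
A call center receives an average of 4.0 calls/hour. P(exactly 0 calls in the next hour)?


Poisson(λ=4.0): P(X=0) = e^(-λ)×λ^k/k!
= e^(-4.0) × 4.0^0 / 0!
≈ 0.01831563889 × 1 / 1 ≈ 0.018316

P(X=0) ≈ 0.018316 ≈ 1.83%


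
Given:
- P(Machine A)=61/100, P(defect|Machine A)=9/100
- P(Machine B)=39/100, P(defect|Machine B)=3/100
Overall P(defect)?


P(B) = Σ P(B|Aᵢ)×P(Aᵢ)
  9/100×61/100 = 549/10000
  3/100×39/100 = 117/10000
Sum = 333/5000

P(defect) = 333/5000 ≈ 6.66%


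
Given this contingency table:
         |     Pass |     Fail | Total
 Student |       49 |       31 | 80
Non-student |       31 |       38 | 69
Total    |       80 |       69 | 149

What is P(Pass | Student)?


P(Pass | Student) = 49/(49+31) = 49/80

P(Pass|Student) = 49/80 ≈ 61.25%


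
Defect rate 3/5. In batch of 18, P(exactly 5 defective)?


Binomial: P(X=5) = C(18,5)×p^5×(1-p)^13
= 8568 × 243/3125 × 8192/1220703125 = 17055940608/3814697265625

P(X=5) = 17055940608/3814697265625 ≈ 0.45%


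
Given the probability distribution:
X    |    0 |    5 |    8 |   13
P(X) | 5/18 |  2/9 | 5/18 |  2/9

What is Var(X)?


E[X] = 56/9
E[X²] = 548/9
Var(X) = E[X²] - (E[X])² = 548/9 - 3136/81 = 1796/81

Var(X) = 1796/81 ≈ 22.1728


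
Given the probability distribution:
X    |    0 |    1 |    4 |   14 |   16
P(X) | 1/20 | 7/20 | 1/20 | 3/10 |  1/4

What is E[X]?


E[X] = Σ x·P(X=x)
= (0)×(1/20) + (1)×(7/20) + (4)×(1/20) + (14)×(3/10) + (16)×(1/4)
= 35/4

E[X] = 35/4


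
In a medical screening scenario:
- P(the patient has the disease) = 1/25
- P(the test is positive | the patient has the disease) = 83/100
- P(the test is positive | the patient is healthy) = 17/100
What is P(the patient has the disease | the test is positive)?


Using Bayes' theorem:
P(A|B) = P(B|A)·P(A) / P(B)

P(the test is positive) = 83/100 × 1/25 + 17/100 × 24/25
= 83/2500 + 102/625 = 491/2500

P(the patient has the disease|the test is positive) = (83/2500) / (491/2500) = 83/491

P(the patient has the disease|the test is positive) = 83/491 ≈ 16.90%


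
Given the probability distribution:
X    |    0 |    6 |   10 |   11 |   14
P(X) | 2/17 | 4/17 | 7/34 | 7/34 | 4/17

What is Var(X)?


E[X] = 307/34
E[X²] = 3403/34
Var(X) = E[X²] - (E[X])² = 3403/34 - 94249/1156 = 21453/1156

Var(X) = 21453/1156 ≈ 18.5580


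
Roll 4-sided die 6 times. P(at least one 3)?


P(no 3)^6 = (3/4)^6 = 729/4096
P(≥1) = 1 - 729/4096 = 3367/4096

P = 3367/4096 ≈ 82.20%


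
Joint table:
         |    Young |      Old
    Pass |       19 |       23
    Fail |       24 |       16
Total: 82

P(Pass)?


P(Pass) = (19+23)/82 = 42/82 = 21/41

P(Pass) = 21/41 ≈ 51.22%


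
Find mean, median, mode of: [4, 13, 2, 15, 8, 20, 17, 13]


Sorted: [2, 4, 8, 13, 13, 15, 17, 20]
Mean = 92/8 = 23/2
Median = 13
Freq: {4: 1, 13: 2, 2: 1, 15: 1, 8: 1, 20: 1, 17: 1}
Mode: [13]

Mean=23/2, Median=13, Mode=13


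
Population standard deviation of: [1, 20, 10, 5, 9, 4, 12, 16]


Mean = 77/8
  (1-77/8)²=4761/64
  (20-77/8)²=6889/64
  (10-77/8)²=9/64
  (5-77/8)²=1369/64
  (9-77/8)²=25/64
  (4-77/8)²=2025/64
  (12-77/8)²=361/64
  (16-77/8)²=2601/64
Σ(x-μ)² = 2255/8
σ² = (2255/8)/8 = 2255/64

σ = √(2255/64) ≈ 5.9359


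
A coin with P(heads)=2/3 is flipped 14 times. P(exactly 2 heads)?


Binomial: P(X=2) = C(14,2)×p^2×(1-p)^12
= 91 × 4/9 × 1/531441 = 364/4782969

P(X=2) = 364/4782969 ≈ 0.01%


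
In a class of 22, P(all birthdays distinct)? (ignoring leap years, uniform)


P(all different) = Π(365-i)/365 for i=0..21
= (365/365)×(364/365)×...×(344/365)
= 0.524305

P ≈ 0.5243 ≈ 52.43%


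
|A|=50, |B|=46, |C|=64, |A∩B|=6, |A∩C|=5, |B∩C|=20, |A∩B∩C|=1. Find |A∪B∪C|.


|A∪B∪C| = 50+46+64-6-5-20+1 = 130

|A∪B∪C| = 130


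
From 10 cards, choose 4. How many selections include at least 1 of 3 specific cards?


Complement: C(10,4) - C(7,4) = 210 - 35 = 175

175


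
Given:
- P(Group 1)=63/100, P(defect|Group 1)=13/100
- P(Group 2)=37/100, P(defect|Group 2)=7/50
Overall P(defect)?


P(B) = Σ P(B|Aᵢ)×P(Aᵢ)
  13/100×63/100 = 819/10000
  7/50×37/100 = 259/5000
Sum = 1337/10000

P(defect) = 1337/10000 ≈ 13.37%


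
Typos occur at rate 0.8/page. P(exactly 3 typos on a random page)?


Poisson(λ=0.8): P(X=3) = e^(-λ)×λ^k/k!
= e^(-0.8) × 0.8^3 / 3!
≈ 0.4493289641 × 0.512 / 6 ≈ 0.038343

P(X=3) ≈ 0.038343 ≈ 3.83%


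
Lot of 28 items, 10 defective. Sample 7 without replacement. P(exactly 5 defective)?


Hypergeometric: C(10,5)×C(18,2)/C(28,7)
= 252×153/1184040 = 1071/32890

P(X=5) = 1071/32890 ≈ 3.26%


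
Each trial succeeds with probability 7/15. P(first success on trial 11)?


Geometric: P(X=11) = (1-p)^(k-1)×p = (8/15)^10×7/15 = 7516192768/8649755859375

P(X=11) = 7516192768/8649755859375 ≈ 0.09%


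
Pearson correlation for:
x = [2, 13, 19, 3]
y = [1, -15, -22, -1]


n=4, Σx=37, Σy=-37, Σxy=-614, Σx²=543, Σy²=711
r = (4×(-614) - 37×(-37))/√((4×543 - 37²)(4×711 - (-37)²))
= -1087/√(803×1475) = -1087/√1184425 ≈ -1087/1088.3129 ≈ -0.9988

r ≈ -0.9988


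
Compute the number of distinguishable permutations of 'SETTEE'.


Letters: 6, freq: {'S': 1, 'E': 3, 'T': 2}
6!/(1!×3!×2!) = 720/12 = 60

60


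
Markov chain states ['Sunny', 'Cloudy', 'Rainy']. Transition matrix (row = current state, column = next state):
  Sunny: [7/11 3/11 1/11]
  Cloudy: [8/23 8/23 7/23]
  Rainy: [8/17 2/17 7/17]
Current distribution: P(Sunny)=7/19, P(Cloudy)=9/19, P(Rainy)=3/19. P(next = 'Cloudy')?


P(next=Cloudy) = Σᵢ P(now=i)×P(i→Cloudy)
= 7/19×3/11 + 9/19×8/23 + 3/19×2/17
= 21/209 + 72/437 + 6/323 = 23193/81719

P = 23193/81719 ≈ 0.2838


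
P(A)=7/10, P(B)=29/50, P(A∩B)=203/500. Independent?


P(A)×P(B) = 203/500
P(A∩B) = 203/500
Equal ✓ → Independent

Yes, independent


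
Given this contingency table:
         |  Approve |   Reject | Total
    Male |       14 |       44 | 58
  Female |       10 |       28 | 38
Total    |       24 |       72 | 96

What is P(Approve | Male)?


P(Approve | Male) = 14/(14+44) = 14/58 = 7/29

P(Approve|Male) = 7/29 ≈ 24.14%


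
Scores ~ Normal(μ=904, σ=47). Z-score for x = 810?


z = (x - μ)/σ = (810 - 904)/47 = -2.0

z = -2.0


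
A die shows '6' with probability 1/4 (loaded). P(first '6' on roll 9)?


Geometric: P(X=9) = (1-p)^(k-1)×p = (3/4)^8×1/4 = 6561/262144

P(X=9) = 6561/262144 ≈ 2.50%


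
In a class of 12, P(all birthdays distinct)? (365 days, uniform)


P(all different) = Π(365-i)/365 for i=0..11
= (365/365)×(364/365)×...×(354/365)
= 0.832975

P ≈ 0.8330 ≈ 83.30%


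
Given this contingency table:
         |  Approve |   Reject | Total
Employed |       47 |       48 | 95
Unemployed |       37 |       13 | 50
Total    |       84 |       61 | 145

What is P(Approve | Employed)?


P(Approve | Employed) = 47/(47+48) = 47/95

P(Approve|Employed) = 47/95 ≈ 49.47%


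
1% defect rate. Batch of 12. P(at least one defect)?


P(all good) = (99/100)^12 = 886384871716129280658801/1000000000000000000000000
P(≥1 defect) = 113615128283870719341199/1000000000000000000000000

P = 113615128283870719341199/1000000000000000000000000 ≈ 11.36%


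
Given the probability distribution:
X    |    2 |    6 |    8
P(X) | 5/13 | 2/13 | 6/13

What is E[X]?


E[X] = Σ x·P(X=x)
= (2)×(5/13) + (6)×(2/13) + (8)×(6/13)
= 70/13

E[X] = 70/13


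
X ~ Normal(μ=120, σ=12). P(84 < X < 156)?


z₁=(84-120)/12=-3.0, z₂=(156-120)/12=3.0
P = Φ(3.0) - Φ(-3.0) = 0.998650 - 0.001350 = 0.997300 ≈ 0.9973

P(84 < X < 156) ≈ 0.9973


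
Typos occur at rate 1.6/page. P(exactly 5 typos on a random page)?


Poisson(λ=1.6): P(X=5) = e^(-λ)×λ^k/k!
= e^(-1.6) × 1.6^5 / 5!
≈ 0.201896518 × 10.48576 / 120 ≈ 0.017642

P(X=5) ≈ 0.017642 ≈ 1.76%


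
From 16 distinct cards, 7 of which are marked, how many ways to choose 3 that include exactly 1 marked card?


Choose 1 of the 7 marked cards and 2 of the other 9 cards:
C(7,1)×C(9,2) = 7×36 = 252

252


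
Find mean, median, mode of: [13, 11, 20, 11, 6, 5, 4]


Sorted: [4, 5, 6, 11, 11, 13, 20]
Mean = 70/7 = 10
Median = 11
Freq: {13: 1, 11: 2, 20: 1, 6: 1, 5: 1, 4: 1}
Mode: [11]

Mean=10, Median=11, Mode=11


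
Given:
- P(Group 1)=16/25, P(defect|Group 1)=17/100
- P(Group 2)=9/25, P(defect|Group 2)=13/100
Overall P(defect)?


P(B) = Σ P(B|Aᵢ)×P(Aᵢ)
  17/100×16/25 = 68/625
  13/100×9/25 = 117/2500
Sum = 389/2500

P(defect) = 389/2500 ≈ 15.56%


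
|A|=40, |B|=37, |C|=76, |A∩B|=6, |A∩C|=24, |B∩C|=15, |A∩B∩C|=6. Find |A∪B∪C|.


|A∪B∪C| = 40+37+76-6-24-15+6 = 114

|A∪B∪C| = 114


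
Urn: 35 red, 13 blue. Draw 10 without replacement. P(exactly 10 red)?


Hypergeometric: C(35,10)×C(13,0)/C(48,10)
= 183579396×1/6540715896 = 106981/3811606

P(X=10) = 106981/3811606 ≈ 2.81%


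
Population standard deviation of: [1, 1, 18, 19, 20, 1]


Mean = 60/6 = 10
  (1-10)²=81
  (1-10)²=81
  (18-10)²=64
  (19-10)²=81
  (20-10)²=100
  (1-10)²=81
Σ(x-μ)² = 488
σ² = 488/6 = 244/3

σ = √(244/3) ≈ 9.0185


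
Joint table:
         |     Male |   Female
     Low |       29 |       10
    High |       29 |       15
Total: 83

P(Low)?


P(Low) = (29+10)/83 = 39/83

P(Low) = 39/83 ≈ 46.99%


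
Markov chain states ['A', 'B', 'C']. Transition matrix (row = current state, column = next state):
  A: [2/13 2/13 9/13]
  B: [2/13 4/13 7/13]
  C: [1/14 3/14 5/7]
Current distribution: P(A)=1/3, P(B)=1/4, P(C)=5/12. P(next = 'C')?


P(next=C) = Σᵢ P(now=i)×P(i→C)
= 1/3×9/13 + 1/4×7/13 + 5/12×5/7
= 3/13 + 7/52 + 25/84 = 181/273

P = 181/273 ≈ 0.6630


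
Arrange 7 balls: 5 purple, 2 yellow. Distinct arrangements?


7!/(5!×2!) = 21

21


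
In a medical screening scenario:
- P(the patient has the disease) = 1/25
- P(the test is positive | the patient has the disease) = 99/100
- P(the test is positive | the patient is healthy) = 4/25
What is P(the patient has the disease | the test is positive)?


Using Bayes' theorem:
P(A|B) = P(B|A)·P(A) / P(B)

P(the test is positive) = 99/100 × 1/25 + 4/25 × 24/25
= 99/2500 + 96/625 = 483/2500

P(the patient has the disease|the test is positive) = (99/2500) / (483/2500) = 33/161

P(the patient has the disease|the test is positive) = 33/161 ≈ 20.50%


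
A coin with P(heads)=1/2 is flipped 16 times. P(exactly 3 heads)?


Binomial: P(X=3) = C(16,3)×p^3×(1-p)^13
= 560 × 1/8 × 1/8192 = 35/4096

P(X=3) = 35/4096 ≈ 0.85%


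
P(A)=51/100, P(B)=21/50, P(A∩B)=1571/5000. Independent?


P(A)×P(B) = 1071/5000
P(A∩B) = 1571/5000
Not equal → NOT independent

No, not independent


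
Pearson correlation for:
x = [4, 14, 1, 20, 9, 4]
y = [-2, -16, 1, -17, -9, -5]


n=6, Σx=52, Σy=-48, Σxy=-672, Σx²=710, Σy²=656
r = (6×(-672) - 52×(-48))/√((6×710 - 52²)(6×656 - (-48)²))
= -1536/√(1556×1632) = -1536/√2539392 ≈ -1536/1593.5470 ≈ -0.9639

r ≈ -0.9639


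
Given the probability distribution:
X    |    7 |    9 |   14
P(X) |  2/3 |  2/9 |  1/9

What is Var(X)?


E[X] = 74/9
E[X²] = 652/9
Var(X) = E[X²] - (E[X])² = 652/9 - 5476/81 = 392/81

Var(X) = 392/81 ≈ 4.8395


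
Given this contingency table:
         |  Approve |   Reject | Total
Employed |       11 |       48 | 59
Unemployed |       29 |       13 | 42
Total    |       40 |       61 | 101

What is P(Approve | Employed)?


P(Approve | Employed) = 11/(11+48) = 11/59

P(Approve|Employed) = 11/59 ≈ 18.64%


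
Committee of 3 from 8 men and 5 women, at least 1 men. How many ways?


Count by #men:
  1M,2W: C(8,1)×C(5,2)=80
  2M,1W: C(8,2)×C(5,1)=140
  3M,0W: C(8,3)×C(5,0)=56
Total = 276

276


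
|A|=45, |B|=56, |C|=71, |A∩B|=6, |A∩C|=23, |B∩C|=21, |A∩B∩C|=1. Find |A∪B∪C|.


|A∪B∪C| = 45+56+71-6-23-21+1 = 123

|A∪B∪C| = 123


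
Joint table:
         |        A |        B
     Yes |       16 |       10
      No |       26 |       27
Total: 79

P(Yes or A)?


P(Yes∨A) = P(Yes) + P(A) - P(Yes∧A)
= (26 + 42 - 16)/79 = 52/79

P = 52/79 ≈ 65.82%


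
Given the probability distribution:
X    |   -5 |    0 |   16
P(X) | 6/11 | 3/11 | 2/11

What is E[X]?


E[X] = Σ x·P(X=x)
= (-5)×(6/11) + (0)×(3/11) + (16)×(2/11)
= 2/11

E[X] = 2/11


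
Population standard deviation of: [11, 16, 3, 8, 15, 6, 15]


Mean = 74/7
  (11-74/7)²=9/49
  (16-74/7)²=1444/49
  (3-74/7)²=2809/49
  (8-74/7)²=324/49
  (15-74/7)²=961/49
  (6-74/7)²=1024/49
  (15-74/7)²=961/49
Σ(x-μ)² = 1076/7
σ² = (1076/7)/7 = 1076/49

σ = √(1076/49) ≈ 4.6861


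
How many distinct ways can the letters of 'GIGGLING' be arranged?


Letters: 8, freq: {'G': 4, 'I': 2, 'L': 1, 'N': 1}
8!/(4!×2!×1!×1!) = 40320/48 = 840

840


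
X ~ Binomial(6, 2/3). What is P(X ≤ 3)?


P(X ≤ 3) = Σ P(X=i) for i=0..3
P(X=0) = 1/729
P(X=1) = 4/243
P(X=2) = 20/243
P(X=3) = 160/729
Sum = 233/729

P(X ≤ 3) = 233/729 ≈ 31.96%


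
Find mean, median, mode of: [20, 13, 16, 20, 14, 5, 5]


Sorted: [5, 5, 13, 14, 16, 20, 20]
Mean = 93/7
Median = 14
Freq: {20: 2, 13: 1, 16: 1, 14: 1, 5: 2}
Mode: [5, 20]

Mean=93/7, Median=14, Mode=[5, 20]


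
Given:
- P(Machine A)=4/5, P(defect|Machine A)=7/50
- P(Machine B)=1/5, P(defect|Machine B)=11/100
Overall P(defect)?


P(B) = Σ P(B|Aᵢ)×P(Aᵢ)
  7/50×4/5 = 14/125
  11/100×1/5 = 11/500
Sum = 67/500

P(defect) = 67/500 ≈ 13.40%


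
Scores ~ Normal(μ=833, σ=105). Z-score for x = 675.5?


z = (x - μ)/σ = (675.5 - 833)/105 = -1.5

z = -1.5


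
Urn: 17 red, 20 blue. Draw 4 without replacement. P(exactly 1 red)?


Hypergeometric: C(17,1)×C(20,3)/C(37,4)
= 17×1140/66045 = 76/259

P(X=1) = 76/259 ≈ 29.34%


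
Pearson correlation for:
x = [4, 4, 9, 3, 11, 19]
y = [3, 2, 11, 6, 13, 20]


n=6, Σx=50, Σy=55, Σxy=660, Σx²=604, Σy²=739
r = (6×660 - 50×55)/√((6×604 - 50²)(6×739 - 55²))
= 1210/√(1124×1409) = 1210/√1583716 ≈ 1210/1258.4578 ≈ 0.9615

r ≈ 0.9615


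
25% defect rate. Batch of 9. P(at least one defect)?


P(all good) = (3/4)^9 = 19683/262144
P(≥1 defect) = 242461/262144

P = 242461/262144 ≈ 92.49%


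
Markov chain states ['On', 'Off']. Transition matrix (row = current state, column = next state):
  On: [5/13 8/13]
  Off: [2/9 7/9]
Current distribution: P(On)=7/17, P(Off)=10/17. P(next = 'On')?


P(next=On) = Σᵢ P(now=i)×P(i→On)
= 7/17×5/13 + 10/17×2/9
= 35/221 + 20/153 = 575/1989

P = 575/1989 ≈ 0.2891


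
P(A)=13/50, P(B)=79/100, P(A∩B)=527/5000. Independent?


P(A)×P(B) = 1027/5000
P(A∩B) = 527/5000
Not equal → NOT independent

No, not independent


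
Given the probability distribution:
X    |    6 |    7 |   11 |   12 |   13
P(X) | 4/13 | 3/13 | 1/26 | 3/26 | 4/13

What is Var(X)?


E[X] = 241/26
E[X²] = 2487/26
Var(X) = E[X²] - (E[X])² = 2487/26 - 58081/676 = 6581/676

Var(X) = 6581/676 ≈ 9.7352


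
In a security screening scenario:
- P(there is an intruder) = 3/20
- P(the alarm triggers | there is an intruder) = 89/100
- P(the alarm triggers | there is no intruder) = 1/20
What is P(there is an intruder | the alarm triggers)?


Using Bayes' theorem:
P(A|B) = P(B|A)·P(A) / P(B)

P(the alarm triggers) = 89/100 × 3/20 + 1/20 × 17/20
= 267/2000 + 17/400 = 22/125

P(there is an intruder|the alarm triggers) = (267/2000) / (22/125) = 267/352

P(there is an intruder|the alarm triggers) = 267/352 ≈ 75.85%


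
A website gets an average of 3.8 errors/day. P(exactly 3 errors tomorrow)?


Poisson(λ=3.8): P(X=3) = e^(-λ)×λ^k/k!
= e^(-3.8) × 3.8^3 / 3!
≈ 0.02237077186 × 54.872 / 6 ≈ 0.204588

P(X=3) ≈ 0.204588 ≈ 20.46%


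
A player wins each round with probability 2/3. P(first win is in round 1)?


Geometric: P(X=1) = (1-p)^(k-1)×p = (1/3)^0×2/3 = 2/3

P(X=1) = 2/3 ≈ 66.67%


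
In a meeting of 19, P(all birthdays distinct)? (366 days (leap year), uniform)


P(all different) = Π(366-i)/366 for i=0..18
= (366/366)×(365/366)×...×(348/366)
= 0.621705

P ≈ 0.6217 ≈ 62.17%


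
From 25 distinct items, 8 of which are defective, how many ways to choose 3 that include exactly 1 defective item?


Choose 1 of the 8 defective items and 2 of the other 17 items:
C(8,1)×C(17,2) = 8×136 = 1088

1088


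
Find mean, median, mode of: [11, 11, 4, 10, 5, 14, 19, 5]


Sorted: [4, 5, 5, 10, 11, 11, 14, 19]
Mean = 79/8
Median = 21/2
Freq: {11: 2, 4: 1, 10: 1, 5: 2, 14: 1, 19: 1}
Mode: [5, 11]

Mean=79/8, Median=21/2, Mode=[5, 11]


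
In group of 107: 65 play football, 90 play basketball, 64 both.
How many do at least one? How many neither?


|A∪B| = 65+90-64 = 91
Neither = 107-91 = 16

At least one: 91; Neither: 16


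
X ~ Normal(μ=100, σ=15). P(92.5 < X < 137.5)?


z₁=(92.5-100)/15=-0.5, z₂=(137.5-100)/15=2.5
P = Φ(2.5) - Φ(-0.5) = 0.993790 - 0.308538 = 0.685252 ≈ 0.6853

P(92.5 < X < 137.5) ≈ 0.6853


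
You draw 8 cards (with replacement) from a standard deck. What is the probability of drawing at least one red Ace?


P(not a red Ace) = 50/52 = 25/26
P(none in 8 draws) = (25/26)^8 = 152587890625/208827064576
P(≥1 red Ace) = 1 - 152587890625/208827064576 = 56239173951/208827064576

P = 56239173951/208827064576 ≈ 26.93%


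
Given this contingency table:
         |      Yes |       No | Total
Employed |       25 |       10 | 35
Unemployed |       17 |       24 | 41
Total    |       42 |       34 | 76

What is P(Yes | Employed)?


P(Yes | Employed) = 25/(25+10) = 25/35 = 5/7

P(Yes|Employed) = 5/7 ≈ 71.43%


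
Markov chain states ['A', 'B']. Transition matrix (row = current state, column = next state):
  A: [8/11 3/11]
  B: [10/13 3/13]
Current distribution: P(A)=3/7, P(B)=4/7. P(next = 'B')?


P(next=B) = Σᵢ P(now=i)×P(i→B)
= 3/7×3/11 + 4/7×3/13
= 9/77 + 12/91 = 249/1001

P = 249/1001 ≈ 0.2488


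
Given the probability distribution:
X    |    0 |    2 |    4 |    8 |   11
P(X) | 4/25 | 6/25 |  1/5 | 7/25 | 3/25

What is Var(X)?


E[X] = 121/25
E[X²] = 183/5
Var(X) = E[X²] - (E[X])² = 183/5 - 14641/625 = 8234/625

Var(X) = 8234/625 ≈ 13.1744


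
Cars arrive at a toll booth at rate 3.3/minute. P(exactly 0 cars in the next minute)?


Poisson(λ=3.3): P(X=0) = e^(-λ)×λ^k/k!
= e^(-3.3) × 3.3^0 / 0!
≈ 0.0368831674 × 1 / 1 ≈ 0.036883

P(X=0) ≈ 0.036883 ≈ 3.69%


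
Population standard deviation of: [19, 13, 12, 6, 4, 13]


Mean = 67/6
  (19-67/6)²=2209/36
  (13-67/6)²=121/36
  (12-67/6)²=25/36
  (6-67/6)²=961/36
  (4-67/6)²=1849/36
  (13-67/6)²=121/36
Σ(x-μ)² = 881/6
σ² = (881/6)/6 = 881/36

σ = √(881/36) ≈ 4.9469


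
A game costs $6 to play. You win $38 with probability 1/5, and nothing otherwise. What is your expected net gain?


E[gain] = (38-6)×1/5 + (-6)×4/5
= 32/5 - 24/5 = 8/5

Expected net gain = $8/5 ≈ $1.60


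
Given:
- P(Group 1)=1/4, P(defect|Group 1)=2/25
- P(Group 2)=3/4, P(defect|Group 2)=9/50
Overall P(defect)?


P(B) = Σ P(B|Aᵢ)×P(Aᵢ)
  2/25×1/4 = 1/50
  9/50×3/4 = 27/200
Sum = 31/200

P(defect) = 31/200 ≈ 15.50%


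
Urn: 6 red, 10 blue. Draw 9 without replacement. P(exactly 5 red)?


Hypergeometric: C(6,5)×C(10,4)/C(16,9)
= 6×210/11440 = 63/572

P(X=5) = 63/572 ≈ 11.01%


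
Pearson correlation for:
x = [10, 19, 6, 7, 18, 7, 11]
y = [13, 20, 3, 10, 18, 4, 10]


n=7, Σx=78, Σy=78, Σxy=1060, Σx²=1040, Σy²=1118
r = (7×1060 - 78×78)/√((7×1040 - 78²)(7×1118 - 78²))
= 1336/√(1196×1742) = 1336/√2083432 ≈ 1336/1443.4099 ≈ 0.9256

r ≈ 0.9256


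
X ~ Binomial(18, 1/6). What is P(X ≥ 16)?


P(X ≥ 16) = Σ P(X=i) for i=16..18
P(X=16) = 425/11284439629824
P(X=17) = 5/5642219814912
P(X=18) = 1/101559956668416
Sum = 979/25389989167104

P(X ≥ 16) = 979/25389989167104 ≈ 0.00%


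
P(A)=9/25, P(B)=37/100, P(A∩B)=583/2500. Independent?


P(A)×P(B) = 333/2500
P(A∩B) = 583/2500
Not equal → NOT independent

No, not independent


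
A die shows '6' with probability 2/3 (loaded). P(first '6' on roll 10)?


Geometric: P(X=10) = (1-p)^(k-1)×p = (1/3)^9×2/3 = 2/59049

P(X=10) = 2/59049 ≈ 0.00%


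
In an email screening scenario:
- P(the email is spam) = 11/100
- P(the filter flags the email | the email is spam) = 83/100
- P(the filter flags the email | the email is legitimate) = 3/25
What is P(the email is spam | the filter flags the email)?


Using Bayes' theorem:
P(A|B) = P(B|A)·P(A) / P(B)

P(the filter flags the email) = 83/100 × 11/100 + 3/25 × 89/100
= 913/10000 + 267/2500 = 1981/10000

P(the email is spam|the filter flags the email) = (913/10000) / (1981/10000) = 913/1981

P(the email is spam|the filter flags the email) = 913/1981 ≈ 46.09%


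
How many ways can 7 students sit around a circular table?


Circular arrangements of 7 distinct objects: fix one position to break rotational symmetry.
(n-1)! = 6! = 720

720


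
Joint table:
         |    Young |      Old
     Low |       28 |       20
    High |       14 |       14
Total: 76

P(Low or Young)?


P(Low∨Young) = P(Low) + P(Young) - P(Low∧Young)
= (48 + 42 - 28)/76 = 62/76 = 31/38

P = 31/38 ≈ 81.58%


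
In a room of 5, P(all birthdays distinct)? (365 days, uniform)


P(all different) = Π(365-i)/365 for i=0..4
= (365/365)×(364/365)×...×(361/365)
= 0.972864

P ≈ 0.9729 ≈ 97.29%


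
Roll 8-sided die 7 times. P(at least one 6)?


P(no 6)^7 = (7/8)^7 = 823543/2097152
P(≥1) = 1 - 823543/2097152 = 1273609/2097152

P = 1273609/2097152 ≈ 60.73%


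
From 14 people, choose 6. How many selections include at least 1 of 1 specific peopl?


Complement: C(14,6) - C(13,6) = 3003 - 1716 = 1287

1287


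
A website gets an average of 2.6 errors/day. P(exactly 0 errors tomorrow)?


Poisson(λ=2.6): P(X=0) = e^(-λ)×λ^k/k!
= e^(-2.6) × 2.6^0 / 0!
≈ 0.07427357821 × 1 / 1 ≈ 0.074274

P(X=0) ≈ 0.074274 ≈ 7.43%


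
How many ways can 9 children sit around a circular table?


Circular arrangements of 9 distinct objects: fix one position to break rotational symmetry.
(n-1)! = 8! = 40320

40320


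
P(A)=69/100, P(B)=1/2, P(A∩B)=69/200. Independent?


P(A)×P(B) = 69/200
P(A∩B) = 69/200
Equal ✓ → Independent

Yes, independent


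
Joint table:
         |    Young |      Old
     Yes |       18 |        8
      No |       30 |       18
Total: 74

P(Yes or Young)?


P(Yes∨Young) = P(Yes) + P(Young) - P(Yes∧Young)
= (26 + 48 - 18)/74 = 56/74 = 28/37

P = 28/37 ≈ 75.68%


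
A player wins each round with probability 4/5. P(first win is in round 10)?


Geometric: P(X=10) = (1-p)^(k-1)×p = (1/5)^9×4/5 = 4/9765625

P(X=10) = 4/9765625 ≈ 0.00%


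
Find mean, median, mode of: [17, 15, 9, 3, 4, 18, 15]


Sorted: [3, 4, 9, 15, 15, 17, 18]
Mean = 81/7
Median = 15
Freq: {17: 1, 15: 2, 9: 1, 3: 1, 4: 1, 18: 1}
Mode: [15]

Mean=81/7, Median=15, Mode=15


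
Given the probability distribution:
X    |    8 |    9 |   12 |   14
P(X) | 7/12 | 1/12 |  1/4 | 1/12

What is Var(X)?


E[X] = 115/12
E[X²] = 1157/12
Var(X) = E[X²] - (E[X])² = 1157/12 - 13225/144 = 659/144

Var(X) = 659/144 ≈ 4.5764


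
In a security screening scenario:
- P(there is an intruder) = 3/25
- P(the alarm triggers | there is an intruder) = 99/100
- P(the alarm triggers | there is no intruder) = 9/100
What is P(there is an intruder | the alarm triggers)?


Using Bayes' theorem:
P(A|B) = P(B|A)·P(A) / P(B)

P(the alarm triggers) = 99/100 × 3/25 + 9/100 × 22/25
= 297/2500 + 99/1250 = 99/500

P(there is an intruder|the alarm triggers) = (297/2500) / (99/500) = 3/5

P(there is an intruder|the alarm triggers) = 3/5 ≈ 60.00%


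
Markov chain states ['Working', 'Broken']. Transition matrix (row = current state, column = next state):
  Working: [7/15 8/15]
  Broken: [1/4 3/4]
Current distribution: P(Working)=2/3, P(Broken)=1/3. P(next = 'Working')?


P(next=Working) = Σᵢ P(now=i)×P(i→Working)
= 2/3×7/15 + 1/3×1/4
= 14/45 + 1/12 = 71/180

P = 71/180 ≈ 0.3944


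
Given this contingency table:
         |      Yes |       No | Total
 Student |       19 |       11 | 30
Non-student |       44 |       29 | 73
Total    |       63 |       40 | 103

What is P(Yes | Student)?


P(Yes | Student) = 19/(19+11) = 19/30

P(Yes|Student) = 19/30 ≈ 63.33%


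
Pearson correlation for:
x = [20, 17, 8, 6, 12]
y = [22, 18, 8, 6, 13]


n=5, Σx=63, Σy=67, Σxy=1002, Σx²=933, Σy²=1077
r = (5×1002 - 63×67)/√((5×933 - 63²)(5×1077 - 67²))
= 789/√(696×896) = 789/√623616 ≈ 789/789.6936 ≈ 0.9991

r ≈ 0.9991


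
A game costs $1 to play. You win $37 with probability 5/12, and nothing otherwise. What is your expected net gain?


E[gain] = (37-1)×5/12 + (-1)×7/12
= 15 - 7/12 = 173/12

Expected net gain = $173/12 ≈ $14.42


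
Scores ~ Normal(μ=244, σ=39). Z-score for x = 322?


z = (x - μ)/σ = (322 - 244)/39 = 2.0

z = 2.0


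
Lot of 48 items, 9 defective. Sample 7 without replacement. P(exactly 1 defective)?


Hypergeometric: C(9,1)×C(39,6)/C(48,7)
= 9×3262623/73629072 = 3262623/8181008

P(X=1) = 3262623/8181008 ≈ 39.88%


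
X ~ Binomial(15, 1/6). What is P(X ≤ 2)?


P(X ≤ 2) = Σ P(X=i) for i=0..2
P(X=0) = 30517578125/470184984576
P(X=1) = 30517578125/156728328192
P(X=2) = 42724609375/156728328192
Sum = 250244140625/470184984576

P(X ≤ 2) = 250244140625/470184984576 ≈ 53.22%


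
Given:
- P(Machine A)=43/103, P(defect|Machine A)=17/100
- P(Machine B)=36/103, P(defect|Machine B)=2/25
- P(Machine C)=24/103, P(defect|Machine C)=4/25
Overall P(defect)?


P(B) = Σ P(B|Aᵢ)×P(Aᵢ)
  17/100×43/103 = 731/10300
  2/25×36/103 = 72/2575
  4/25×24/103 = 96/2575
Sum = 1403/10300

P(defect) = 1403/10300 ≈ 13.62%


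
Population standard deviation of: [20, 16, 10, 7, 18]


Mean = 71/5
  (20-71/5)²=841/25
  (16-71/5)²=81/25
  (10-71/5)²=441/25
  (7-71/5)²=1296/25
  (18-71/5)²=361/25
Σ(x-μ)² = 604/5
σ² = (604/5)/5 = 604/25

σ = √(604/25) ≈ 4.9153


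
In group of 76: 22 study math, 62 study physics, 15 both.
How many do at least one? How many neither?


|A∪B| = 22+62-15 = 69
Neither = 76-69 = 7

At least one: 69; Neither: 7


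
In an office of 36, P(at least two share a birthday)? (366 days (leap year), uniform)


P(all different) = Π(366-i)/366 for i=0..35
= 0.168667
P(match) = 1 - 0.168667 = 0.831333

P ≈ 0.8313 ≈ 83.13%


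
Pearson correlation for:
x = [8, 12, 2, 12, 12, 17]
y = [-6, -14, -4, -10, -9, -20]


n=6, Σx=63, Σy=-63, Σxy=-792, Σx²=789, Σy²=829
r = (6×(-792) - 63×(-63))/√((6×789 - 63²)(6×829 - (-63)²))
= -783/√(765×1005) = -783/√768825 ≈ -783/876.8267 ≈ -0.8930

r ≈ -0.8930


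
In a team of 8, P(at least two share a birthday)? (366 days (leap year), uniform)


P(all different) = Π(366-i)/366 for i=0..7
= 0.925861
P(match) = 1 - 0.925861 = 0.074139

P ≈ 0.0741 ≈ 7.41%


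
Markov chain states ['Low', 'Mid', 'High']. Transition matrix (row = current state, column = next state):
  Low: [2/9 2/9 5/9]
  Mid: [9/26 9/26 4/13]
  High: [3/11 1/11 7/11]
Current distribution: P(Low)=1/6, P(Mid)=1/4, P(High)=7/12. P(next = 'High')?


P(next=High) = Σᵢ P(now=i)×P(i→High)
= 1/6×5/9 + 1/4×4/13 + 7/12×7/11
= 5/54 + 1/13 + 49/132 = 8351/15444

P = 8351/15444 ≈ 0.5407


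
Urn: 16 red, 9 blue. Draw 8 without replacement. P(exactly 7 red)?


Hypergeometric: C(16,7)×C(9,1)/C(25,8)
= 11440×9/1081575 = 208/2185

P(X=7) = 208/2185 ≈ 9.52%


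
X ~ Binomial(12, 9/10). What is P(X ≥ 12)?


P(X ≥ 12) = Σ P(X=i) for i=12..12
P(X=12) = 282429536481/1000000000000
Sum = 282429536481/1000000000000

P(X ≥ 12) = 282429536481/1000000000000 ≈ 28.24%


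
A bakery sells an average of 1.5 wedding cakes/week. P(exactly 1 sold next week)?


Poisson(λ=1.5): P(X=1) = e^(-λ)×λ^k/k!
= e^(-1.5) × 1.5^1 / 1!
≈ 0.2231301601 × 1.5 / 1 ≈ 0.334695

P(X=1) ≈ 0.334695 ≈ 33.47%


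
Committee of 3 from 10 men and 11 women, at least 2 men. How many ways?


Count by #men:
  2M,1W: C(10,2)×C(11,1)=495
  3M,0W: C(10,3)×C(11,0)=120
Total = 615

615


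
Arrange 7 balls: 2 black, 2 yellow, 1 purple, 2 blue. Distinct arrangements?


7!/(2!×2!×1!×2!) = 630

630


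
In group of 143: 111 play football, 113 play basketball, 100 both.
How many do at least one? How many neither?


|A∪B| = 111+113-100 = 124
Neither = 143-124 = 19

At least one: 124; Neither: 19


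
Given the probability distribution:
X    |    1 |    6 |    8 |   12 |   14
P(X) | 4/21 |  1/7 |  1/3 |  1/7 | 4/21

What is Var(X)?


E[X] = 170/21
E[X²] = 592/7
Var(X) = E[X²] - (E[X])² = 592/7 - 28900/441 = 8396/441

Var(X) = 8396/441 ≈ 19.0385


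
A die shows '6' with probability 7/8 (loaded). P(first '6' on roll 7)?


Geometric: P(X=7) = (1-p)^(k-1)×p = (1/8)^6×7/8 = 7/2097152

P(X=7) = 7/2097152 ≈ 0.00%


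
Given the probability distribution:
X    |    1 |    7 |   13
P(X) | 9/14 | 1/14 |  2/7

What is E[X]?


E[X] = Σ x·P(X=x)
= (1)×(9/14) + (7)×(1/14) + (13)×(2/7)
= 34/7

E[X] = 34/7


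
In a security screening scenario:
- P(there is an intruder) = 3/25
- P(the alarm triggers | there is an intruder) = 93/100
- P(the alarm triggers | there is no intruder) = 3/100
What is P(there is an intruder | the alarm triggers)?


Using Bayes' theorem:
P(A|B) = P(B|A)·P(A) / P(B)

P(the alarm triggers) = 93/100 × 3/25 + 3/100 × 22/25
= 279/2500 + 33/1250 = 69/500

P(there is an intruder|the alarm triggers) = (279/2500) / (69/500) = 93/115

P(there is an intruder|the alarm triggers) = 93/115 ≈ 80.87%


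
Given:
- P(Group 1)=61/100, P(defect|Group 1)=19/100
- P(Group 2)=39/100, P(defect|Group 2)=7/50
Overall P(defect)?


P(B) = Σ P(B|Aᵢ)×P(Aᵢ)
  19/100×61/100 = 1159/10000
  7/50×39/100 = 273/5000
Sum = 341/2000

P(defect) = 341/2000 ≈ 17.05%


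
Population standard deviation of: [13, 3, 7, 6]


Mean = 29/4
  (13-29/4)²=529/16
  (3-29/4)²=289/16
  (7-29/4)²=1/16
  (6-29/4)²=25/16
Σ(x-μ)² = 211/4
σ² = (211/4)/4 = 211/16

σ = √(211/16) ≈ 3.6315


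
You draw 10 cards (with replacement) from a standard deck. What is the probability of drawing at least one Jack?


P(not a Jack) = 48/52 = 12/13
P(none in 10 draws) = (12/13)^10 = 61917364224/137858491849
P(≥1 Jack) = 1 - 61917364224/137858491849 = 75941127625/137858491849

P = 75941127625/137858491849 ≈ 55.09%


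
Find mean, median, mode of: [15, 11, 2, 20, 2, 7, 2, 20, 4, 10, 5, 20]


Sorted: [2, 2, 2, 4, 5, 7, 10, 11, 15, 20, 20, 20]
Mean = 118/12 = 59/6
Median = 17/2
Freq: {15: 1, 11: 1, 2: 3, 20: 3, 7: 1, 4: 1, 10: 1, 5: 1}
Mode: [2, 20]

Mean=59/6, Median=17/2, Mode=[2, 20]


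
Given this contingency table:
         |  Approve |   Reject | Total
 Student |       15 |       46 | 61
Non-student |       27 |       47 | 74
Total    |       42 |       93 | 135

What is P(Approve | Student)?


P(Approve | Student) = 15/(15+46) = 15/61

P(Approve|Student) = 15/61 ≈ 24.59%


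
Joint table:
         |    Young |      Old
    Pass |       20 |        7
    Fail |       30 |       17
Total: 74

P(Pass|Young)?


P(Pass|Young) = 20/(20+30) = 20/50 = 2/5

P = 2/5 ≈ 40.00%


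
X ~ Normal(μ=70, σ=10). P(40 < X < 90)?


z₁=(40-70)/10=-3.0, z₂=(90-70)/10=2.0
P = Φ(2.0) - Φ(-3.0) = 0.977250 - 0.001350 = 0.975900 ≈ 0.9759

P(40 < X < 90) ≈ 0.9759


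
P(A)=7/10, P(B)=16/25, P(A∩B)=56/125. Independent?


P(A)×P(B) = 56/125
P(A∩B) = 56/125
Equal ✓ → Independent

Yes, independent


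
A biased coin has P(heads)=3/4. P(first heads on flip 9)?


Geometric: P(X=9) = (1-p)^(k-1)×p = (1/4)^8×3/4 = 3/262144

P(X=9) = 3/262144 ≈ 0.00%


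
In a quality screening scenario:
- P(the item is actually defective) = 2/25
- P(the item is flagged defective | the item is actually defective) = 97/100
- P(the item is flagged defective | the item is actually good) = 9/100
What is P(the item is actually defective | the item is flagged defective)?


Using Bayes' theorem:
P(A|B) = P(B|A)·P(A) / P(B)

P(the item is flagged defective) = 97/100 × 2/25 + 9/100 × 23/25
= 97/1250 + 207/2500 = 401/2500

P(the item is actually defective|the item is flagged defective) = (97/1250) / (401/2500) = 194/401

P(the item is actually defective|the item is flagged defective) = 194/401 ≈ 48.38%


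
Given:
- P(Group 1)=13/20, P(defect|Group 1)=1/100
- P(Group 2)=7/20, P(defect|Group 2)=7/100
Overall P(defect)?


P(B) = Σ P(B|Aᵢ)×P(Aᵢ)
  1/100×13/20 = 13/2000
  7/100×7/20 = 49/2000
Sum = 31/1000

P(defect) = 31/1000 ≈ 3.10%


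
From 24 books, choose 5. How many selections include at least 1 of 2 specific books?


Complement: C(24,5) - C(22,5) = 42504 - 26334 = 16170

16170


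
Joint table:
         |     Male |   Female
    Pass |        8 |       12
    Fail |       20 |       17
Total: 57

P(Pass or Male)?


P(Pass∨Male) = P(Pass) + P(Male) - P(Pass∧Male)
= (20 + 28 - 8)/57 = 40/57

P = 40/57 ≈ 70.18%


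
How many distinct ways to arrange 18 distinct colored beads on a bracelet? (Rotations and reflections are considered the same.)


Free circular arrangements: rotations and reflections both identified.
(n-1)!/2 = 17!/2 = 355687428096000/2 = 177843714048000

177843714048000


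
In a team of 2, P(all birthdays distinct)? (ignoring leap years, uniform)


P(all different) = Π(365-i)/365 for i=0..1
= (365/365)×(364/365)×...×(364/365)
= 0.997260

P ≈ 0.9973 ≈ 99.73%


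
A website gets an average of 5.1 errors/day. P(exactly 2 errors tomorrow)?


Poisson(λ=5.1): P(X=2) = e^(-λ)×λ^k/k!
= e^(-5.1) × 5.1^2 / 2!
≈ 0.006096746566 × 26.01 / 2 ≈ 0.079288

P(X=2) ≈ 0.079288 ≈ 7.93%


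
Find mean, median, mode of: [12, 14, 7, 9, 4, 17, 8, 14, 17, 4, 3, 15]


Sorted: [3, 4, 4, 7, 8, 9, 12, 14, 14, 15, 17, 17]
Mean = 124/12 = 31/3
Median = 21/2
Freq: {12: 1, 14: 2, 7: 1, 9: 1, 4: 2, 17: 2, 8: 1, 3: 1, 15: 1}
Mode: [4, 14, 17]

Mean=31/3, Median=21/2, Mode=[4, 14, 17]


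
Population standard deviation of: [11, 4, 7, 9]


Mean = 31/4
  (11-31/4)²=169/16
  (4-31/4)²=225/16
  (7-31/4)²=9/16
  (9-31/4)²=25/16
Σ(x-μ)² = 107/4
σ² = (107/4)/4 = 107/16

σ = √(107/16) ≈ 2.5860


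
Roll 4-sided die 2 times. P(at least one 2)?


P(no 2)^2 = (3/4)^2 = 9/16
P(≥1) = 1 - 9/16 = 7/16

P = 7/16 ≈ 43.75%


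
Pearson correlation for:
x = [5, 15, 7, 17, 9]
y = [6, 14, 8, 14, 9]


n=5, Σx=53, Σy=51, Σxy=615, Σx²=669, Σy²=573
r = (5×615 - 53×51)/√((5×669 - 53²)(5×573 - 51²))
= 372/√(536×264) = 372/√141504 ≈ 372/376.1702 ≈ 0.9889

r ≈ 0.9889


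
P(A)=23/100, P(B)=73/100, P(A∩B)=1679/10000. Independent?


P(A)×P(B) = 1679/10000
P(A∩B) = 1679/10000
Equal ✓ → Independent

Yes, independent


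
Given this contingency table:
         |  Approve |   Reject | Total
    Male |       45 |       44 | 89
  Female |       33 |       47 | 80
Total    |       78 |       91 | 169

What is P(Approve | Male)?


P(Approve | Male) = 45/(45+44) = 45/89

P(Approve|Male) = 45/89 ≈ 50.56%


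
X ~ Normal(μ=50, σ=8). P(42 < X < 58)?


z₁=(42-50)/8=-1.0, z₂=(58-50)/8=1.0
P = Φ(1.0) - Φ(-1.0) = 0.841345 - 0.158655 = 0.682690 ≈ 0.6827

P(42 < X < 58) ≈ 0.6827


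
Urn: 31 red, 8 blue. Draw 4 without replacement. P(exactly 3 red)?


Hypergeometric: C(31,3)×C(8,1)/C(39,4)
= 4495×8/82251 = 35960/82251

P(X=3) = 35960/82251 ≈ 43.72%


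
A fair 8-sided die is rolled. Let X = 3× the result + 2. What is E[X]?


E[die] = (1+8)/2 = 9/2
E[X] = 3×9/2 + 2 = 31/2

E[X] = 31/2
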